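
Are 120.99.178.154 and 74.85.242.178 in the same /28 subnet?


Mask: 255.255.255.240
120.99.178.154 AND mask = 120.99.178.144
74.85.242.178 AND mask = 74.85.242.176
No, different subnets (120.99.178.144 vs 74.85.242.176)


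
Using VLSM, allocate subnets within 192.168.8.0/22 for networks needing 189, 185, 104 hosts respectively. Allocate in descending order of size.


189 hosts -> /24 (254 usable): 192.168.8.0/24
185 hosts -> /24 (254 usable): 192.168.9.0/24
104 hosts -> /25 (126 usable): 192.168.10.0/25
Allocation: 192.168.8.0/24 (189 hosts, 254 usable); 192.168.9.0/24 (185 hosts, 254 usable); 192.168.10.0/25 (104 hosts, 126 usable)


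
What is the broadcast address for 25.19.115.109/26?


Network: 25.19.115.64/26
Host bits = 6
Set all host bits to 1:
Broadcast: 25.19.115.127


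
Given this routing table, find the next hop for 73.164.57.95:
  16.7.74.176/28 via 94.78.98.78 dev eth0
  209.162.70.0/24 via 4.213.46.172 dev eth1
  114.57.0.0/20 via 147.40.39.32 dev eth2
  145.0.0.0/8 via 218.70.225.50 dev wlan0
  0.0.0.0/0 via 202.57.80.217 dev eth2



Longest prefix match for 73.164.57.95:
  /28 16.7.74.176: no
  /24 209.162.70.0: no
  /20 114.57.0.0: no
  /8 145.0.0.0: no
  /0 0.0.0.0: MATCH
Selected: next-hop 202.57.80.217 via eth2 (matched /0)


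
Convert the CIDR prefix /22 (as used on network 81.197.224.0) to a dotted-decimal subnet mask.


/22 means 22 network bits, 10 host bits
Binary: 11111111111111111111110000000000
Mask: 255.255.252.0


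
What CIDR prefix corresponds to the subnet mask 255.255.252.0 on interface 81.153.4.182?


Binary: 11111111.11111111.11111100.00000000
Count leading 1s
Prefix: /22


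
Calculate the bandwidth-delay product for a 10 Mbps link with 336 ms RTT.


BDP = bandwidth * RTT
= 10 Mbps * 336 ms
= 10 * 1e6 * 336 / 1000 bits
= 3360000 bits
= 420000 bytes
= 410.1562 KB
BDP = 3360000 bits (420000 bytes)


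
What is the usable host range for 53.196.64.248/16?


Network: 53.196.0.0
Broadcast: 53.196.255.255
First usable = network + 1
Last usable = broadcast - 1
Range: 53.196.0.1 to 53.196.255.254


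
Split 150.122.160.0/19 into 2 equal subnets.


New prefix = 19 + 1 = 20
Each subnet has 4096 addresses
  150.122.160.0/20
  150.122.176.0/20
Subnets: 150.122.160.0/20, 150.122.176.0/20


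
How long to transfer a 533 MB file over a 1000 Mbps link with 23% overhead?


Effective throughput = 1000 * (1 - 23/100) = 770 Mbps
File size in Mb = 533 * 8 = 4264 Mb
Time = 4264 / 770
Time = 5.5377 seconds


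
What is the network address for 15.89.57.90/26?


IP:   00001111.01011001.00111001.01011010
Mask: 11111111.11111111.11111111.11000000
AND operation:
Net:  00001111.01011001.00111001.01000000
Network: 15.89.57.64/26


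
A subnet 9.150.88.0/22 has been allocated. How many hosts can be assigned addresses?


Host bits = 32 - 22 = 10
Total addresses = 2^10 = 1024
Usable = total - 2 (network and broadcast)
Usable hosts: 1022


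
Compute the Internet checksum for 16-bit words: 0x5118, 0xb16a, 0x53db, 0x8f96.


Sum all words (with carry folding):
+ 0x5118 = 0x5118
+ 0xb16a = 0x0283
+ 0x53db = 0x565e
+ 0x8f96 = 0xe5f4
One's complement: ~0xe5f4
Checksum = 0x1a0b


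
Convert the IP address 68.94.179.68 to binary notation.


68 = 01000100
94 = 01011110
179 = 10110011
68 = 01000100
Binary: 01000100.01011110.10110011.01000100


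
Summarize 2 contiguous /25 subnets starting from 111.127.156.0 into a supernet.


Original prefix: /25
Number of subnets: 2 = 2^1
New prefix = 25 - 1 = 24
Supernet: 111.127.156.0/24


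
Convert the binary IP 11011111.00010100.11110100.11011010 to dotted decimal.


11011111 = 223
00010100 = 20
11110100 = 244
11011010 = 218
IP: 223.20.244.218


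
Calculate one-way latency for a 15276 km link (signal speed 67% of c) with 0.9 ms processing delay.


Speed = 0.67 * 3e5 km/s = 201000 km/s
Propagation delay = 15276 / 201000 = 0.076 s = 76 ms
Processing delay = 0.9 ms
Total one-way latency = 76.9 ms


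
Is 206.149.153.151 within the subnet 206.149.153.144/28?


Subnet network: 206.149.153.144
Test IP AND mask: 206.149.153.144
Yes, 206.149.153.151 is in 206.149.153.144/28


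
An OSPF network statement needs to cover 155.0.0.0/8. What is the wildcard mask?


Subnet mask: 255.0.0.0
Wildcard = 255.255.255.255 - subnet mask
255 - 255 = 0
255 - 0 = 255
255 - 0 = 255
255 - 0 = 255
Wildcard: 0.255.255.255


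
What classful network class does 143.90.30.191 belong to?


First octet: 143
Binary: 10001111
10xxxxxx -> Class B (128-191)
Class B, default mask 255.255.0.0 (/16)


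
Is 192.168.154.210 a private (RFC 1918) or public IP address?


RFC 1918 private ranges:
  10.0.0.0/8 (10.0.0.0 - 10.255.255.255)
  172.16.0.0/12 (172.16.0.0 - 172.31.255.255)
  192.168.0.0/16 (192.168.0.0 - 192.168.255.255)
Private (in 192.168.0.0/16)


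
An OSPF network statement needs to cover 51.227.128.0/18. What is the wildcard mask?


Subnet mask: 255.255.192.0
Wildcard = 255.255.255.255 - subnet mask
255 - 255 = 0
255 - 255 = 0
255 - 192 = 63
255 - 0 = 255
Wildcard: 0.0.63.255


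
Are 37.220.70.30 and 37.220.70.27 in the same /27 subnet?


Mask: 255.255.255.224
37.220.70.30 AND mask = 37.220.70.0
37.220.70.27 AND mask = 37.220.70.0
Yes, same subnet (37.220.70.0)


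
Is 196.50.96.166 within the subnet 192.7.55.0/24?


Subnet network: 192.7.55.0
Test IP AND mask: 196.50.96.0
No, 196.50.96.166 is not in 192.7.55.0/24


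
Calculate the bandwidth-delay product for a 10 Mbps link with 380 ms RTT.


BDP = bandwidth * RTT
= 10 Mbps * 380 ms
= 10 * 1e6 * 380 / 1000 bits
= 3800000 bits
= 475000 bytes
= 463.8672 KB
BDP = 3800000 bits (475000 bytes)


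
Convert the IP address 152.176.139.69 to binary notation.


152 = 10011000
176 = 10110000
139 = 10001011
69 = 01000101
Binary: 10011000.10110000.10001011.01000101


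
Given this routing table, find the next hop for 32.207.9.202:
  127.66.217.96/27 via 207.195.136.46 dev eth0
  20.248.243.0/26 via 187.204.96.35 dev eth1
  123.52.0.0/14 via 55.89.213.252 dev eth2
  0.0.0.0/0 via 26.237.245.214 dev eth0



Longest prefix match for 32.207.9.202:
  /27 127.66.217.96: no
  /26 20.248.243.0: no
  /14 123.52.0.0: no
  /0 0.0.0.0: MATCH
Selected: next-hop 26.237.245.214 via eth0 (matched /0)


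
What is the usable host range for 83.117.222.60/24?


Network: 83.117.222.0
Broadcast: 83.117.222.255
First usable = network + 1
Last usable = broadcast - 1
Range: 83.117.222.1 to 83.117.222.254


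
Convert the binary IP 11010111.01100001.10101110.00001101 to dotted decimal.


11010111 = 215
01100001 = 97
10101110 = 174
00001101 = 13
IP: 215.97.174.13


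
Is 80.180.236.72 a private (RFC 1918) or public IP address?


RFC 1918 private ranges:
  10.0.0.0/8 (10.0.0.0 - 10.255.255.255)
  172.16.0.0/12 (172.16.0.0 - 172.31.255.255)
  192.168.0.0/16 (192.168.0.0 - 192.168.255.255)
Public (not in any RFC 1918 range)


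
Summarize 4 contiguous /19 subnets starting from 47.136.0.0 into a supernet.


Original prefix: /19
Number of subnets: 4 = 2^2
New prefix = 19 - 2 = 17
Supernet: 47.136.0.0/17


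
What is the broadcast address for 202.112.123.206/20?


Network: 202.112.112.0/20
Host bits = 12
Set all host bits to 1:
Broadcast: 202.112.127.255


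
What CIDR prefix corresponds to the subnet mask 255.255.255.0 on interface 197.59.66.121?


Binary: 11111111.11111111.11111111.00000000
Count leading 1s
Prefix: /24


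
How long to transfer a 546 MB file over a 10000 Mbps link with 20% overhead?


Effective throughput = 10000 * (1 - 20/100) = 8000 Mbps
File size in Mb = 546 * 8 = 4368 Mb
Time = 4368 / 8000
Time = 0.546 seconds


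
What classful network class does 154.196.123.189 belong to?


First octet: 154
Binary: 10011010
10xxxxxx -> Class B (128-191)
Class B, default mask 255.255.0.0 (/16)


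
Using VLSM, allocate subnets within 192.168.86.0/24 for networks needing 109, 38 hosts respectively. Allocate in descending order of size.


109 hosts -> /25 (126 usable): 192.168.86.0/25
38 hosts -> /26 (62 usable): 192.168.86.128/26
Allocation: 192.168.86.0/25 (109 hosts, 126 usable); 192.168.86.128/26 (38 hosts, 62 usable)


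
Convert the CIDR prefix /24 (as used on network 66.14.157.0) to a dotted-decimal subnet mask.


/24 means 24 network bits, 8 host bits
Binary: 11111111111111111111111100000000
Mask: 255.255.255.0


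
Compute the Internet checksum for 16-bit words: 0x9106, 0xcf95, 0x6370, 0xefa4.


Sum all words (with carry folding):
+ 0x9106 = 0x9106
+ 0xcf95 = 0x609c
+ 0x6370 = 0xc40c
+ 0xefa4 = 0xb3b1
One's complement: ~0xb3b1
Checksum = 0x4c4e


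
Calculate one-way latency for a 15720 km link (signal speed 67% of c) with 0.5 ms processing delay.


Speed = 0.67 * 3e5 km/s = 201000 km/s
Propagation delay = 15720 / 201000 = 0.0782 s = 78.209 ms
Processing delay = 0.5 ms
Total one-way latency = 78.709 ms


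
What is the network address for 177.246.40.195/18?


IP:   10110001.11110110.00101000.11000011
Mask: 11111111.11111111.11000000.00000000
AND operation:
Net:  10110001.11110110.00000000.00000000
Network: 177.246.0.0/18


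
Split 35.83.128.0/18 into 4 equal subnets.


New prefix = 18 + 2 = 20
Each subnet has 4096 addresses
  35.83.128.0/20
  35.83.144.0/20
  35.83.160.0/20
  35.83.176.0/20
Subnets: 35.83.128.0/20, 35.83.144.0/20, 35.83.160.0/20, 35.83.176.0/20


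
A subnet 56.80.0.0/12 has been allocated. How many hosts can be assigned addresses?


Host bits = 32 - 12 = 20
Total addresses = 2^20 = 1048576
Usable = total - 2 (network and broadcast)
Usable hosts: 1048574


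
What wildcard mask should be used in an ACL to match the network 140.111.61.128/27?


Subnet mask: 255.255.255.224
Wildcard = 255.255.255.255 - subnet mask
255 - 255 = 0
255 - 255 = 0
255 - 255 = 0
255 - 224 = 31
Wildcard: 0.0.0.31


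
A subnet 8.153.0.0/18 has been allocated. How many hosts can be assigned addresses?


Host bits = 32 - 18 = 14
Total addresses = 2^14 = 16384
Usable = total - 2 (network and broadcast)
Usable hosts: 16382


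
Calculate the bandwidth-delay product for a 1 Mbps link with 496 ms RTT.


BDP = bandwidth * RTT
= 1 Mbps * 496 ms
= 1 * 1e6 * 496 / 1000 bits
= 496000 bits
= 62000 bytes
= 60.5469 KB
BDP = 496000 bits (62000 bytes)


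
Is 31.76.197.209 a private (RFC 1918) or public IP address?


RFC 1918 private ranges:
  10.0.0.0/8 (10.0.0.0 - 10.255.255.255)
  172.16.0.0/12 (172.16.0.0 - 172.31.255.255)
  192.168.0.0/16 (192.168.0.0 - 192.168.255.255)
Public (not in any RFC 1918 range)


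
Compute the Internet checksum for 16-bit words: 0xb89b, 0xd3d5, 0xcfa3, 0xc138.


Sum all words (with carry folding):
+ 0xb89b = 0xb89b
+ 0xd3d5 = 0x8c71
+ 0xcfa3 = 0x5c15
+ 0xc138 = 0x1d4e
One's complement: ~0x1d4e
Checksum = 0xe2b1


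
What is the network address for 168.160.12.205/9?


IP:   10101000.10100000.00001100.11001101
Mask: 11111111.10000000.00000000.00000000
AND operation:
Net:  10101000.10000000.00000000.00000000
Network: 168.128.0.0/9


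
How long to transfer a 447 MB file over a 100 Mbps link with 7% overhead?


Effective throughput = 100 * (1 - 7/100) = 93 Mbps
File size in Mb = 447 * 8 = 3576 Mb
Time = 3576 / 93
Time = 38.4516 seconds


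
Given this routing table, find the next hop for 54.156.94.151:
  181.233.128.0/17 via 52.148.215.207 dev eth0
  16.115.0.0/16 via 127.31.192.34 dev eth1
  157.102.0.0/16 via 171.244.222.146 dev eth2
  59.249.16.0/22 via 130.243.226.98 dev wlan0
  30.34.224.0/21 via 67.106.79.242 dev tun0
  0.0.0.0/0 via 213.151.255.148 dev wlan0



Longest prefix match for 54.156.94.151:
  /17 181.233.128.0: no
  /16 16.115.0.0: no
  /16 157.102.0.0: no
  /22 59.249.16.0: no
  /21 30.34.224.0: no
  /0 0.0.0.0: MATCH
Selected: next-hop 213.151.255.148 via wlan0 (matched /0)


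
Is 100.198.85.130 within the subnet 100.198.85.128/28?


Subnet network: 100.198.85.128
Test IP AND mask: 100.198.85.128
Yes, 100.198.85.130 is in 100.198.85.128/28


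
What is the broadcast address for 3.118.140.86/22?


Network: 3.118.140.0/22
Host bits = 10
Set all host bits to 1:
Broadcast: 3.118.143.255


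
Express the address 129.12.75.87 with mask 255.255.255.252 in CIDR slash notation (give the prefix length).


Binary: 11111111.11111111.11111111.11111100
Count leading 1s
Prefix: /30


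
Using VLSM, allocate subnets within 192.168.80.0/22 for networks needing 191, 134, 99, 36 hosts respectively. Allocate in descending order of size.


191 hosts -> /24 (254 usable): 192.168.80.0/24
134 hosts -> /24 (254 usable): 192.168.81.0/24
99 hosts -> /25 (126 usable): 192.168.82.0/25
36 hosts -> /26 (62 usable): 192.168.82.128/26
Allocation: 192.168.80.0/24 (191 hosts, 254 usable); 192.168.81.0/24 (134 hosts, 254 usable); 192.168.82.0/25 (99 hosts, 126 usable); 192.168.82.128/26 (36 hosts, 62 usable)


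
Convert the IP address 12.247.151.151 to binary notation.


12 = 00001100
247 = 11110111
151 = 10010111
151 = 10010111
Binary: 00001100.11110111.10010111.10010111


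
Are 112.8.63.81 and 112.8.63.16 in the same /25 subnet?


Mask: 255.255.255.128
112.8.63.81 AND mask = 112.8.63.0
112.8.63.16 AND mask = 112.8.63.0
Yes, same subnet (112.8.63.0)


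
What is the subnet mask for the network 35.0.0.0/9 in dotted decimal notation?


/9 means 9 network bits, 23 host bits
Binary: 11111111100000000000000000000000
Mask: 255.128.0.0


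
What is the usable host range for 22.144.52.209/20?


Network: 22.144.48.0
Broadcast: 22.144.63.255
First usable = network + 1
Last usable = broadcast - 1
Range: 22.144.48.1 to 22.144.63.254


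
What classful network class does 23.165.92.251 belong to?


First octet: 23
Binary: 00010111
0xxxxxxx -> Class A (1-126)
Class A, default mask 255.0.0.0 (/8)


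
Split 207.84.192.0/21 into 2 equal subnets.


New prefix = 21 + 1 = 22
Each subnet has 1024 addresses
  207.84.192.0/22
  207.84.196.0/22
Subnets: 207.84.192.0/22, 207.84.196.0/22


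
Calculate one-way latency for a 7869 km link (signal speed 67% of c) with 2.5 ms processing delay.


Speed = 0.67 * 3e5 km/s = 201000 km/s
Propagation delay = 7869 / 201000 = 0.0391 s = 39.1493 ms
Processing delay = 2.5 ms
Total one-way latency = 41.6493 ms


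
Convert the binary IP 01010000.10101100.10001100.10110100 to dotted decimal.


01010000 = 80
10101100 = 172
10001100 = 140
10110100 = 180
IP: 80.172.140.180


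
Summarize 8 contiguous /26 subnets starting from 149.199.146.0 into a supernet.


Original prefix: /26
Number of subnets: 8 = 2^3
New prefix = 26 - 3 = 23
Supernet: 149.199.146.0/23


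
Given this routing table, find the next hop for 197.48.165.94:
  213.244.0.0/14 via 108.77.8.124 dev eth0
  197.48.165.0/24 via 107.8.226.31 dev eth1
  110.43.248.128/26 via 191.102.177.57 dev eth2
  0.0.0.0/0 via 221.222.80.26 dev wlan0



Longest prefix match for 197.48.165.94:
  /14 213.244.0.0: no
  /24 197.48.165.0: MATCH
  /26 110.43.248.128: no
  /0 0.0.0.0: MATCH
Selected: next-hop 107.8.226.31 via eth1 (matched /24)


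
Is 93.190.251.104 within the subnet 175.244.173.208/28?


Subnet network: 175.244.173.208
Test IP AND mask: 93.190.251.96
No, 93.190.251.104 is not in 175.244.173.208/28


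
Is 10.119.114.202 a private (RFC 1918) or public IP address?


RFC 1918 private ranges:
  10.0.0.0/8 (10.0.0.0 - 10.255.255.255)
  172.16.0.0/12 (172.16.0.0 - 172.31.255.255)
  192.168.0.0/16 (192.168.0.0 - 192.168.255.255)
Private (in 10.0.0.0/8)


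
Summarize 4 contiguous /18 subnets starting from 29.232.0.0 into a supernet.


Original prefix: /18
Number of subnets: 4 = 2^2
New prefix = 18 - 2 = 16
Supernet: 29.232.0.0/16


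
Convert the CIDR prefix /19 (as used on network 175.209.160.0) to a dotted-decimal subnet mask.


/19 means 19 network bits, 13 host bits
Binary: 11111111111111111110000000000000
Mask: 255.255.224.0


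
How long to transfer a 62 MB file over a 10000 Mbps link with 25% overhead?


Effective throughput = 10000 * (1 - 25/100) = 7500 Mbps
File size in Mb = 62 * 8 = 496 Mb
Time = 496 / 7500
Time = 0.0661 seconds


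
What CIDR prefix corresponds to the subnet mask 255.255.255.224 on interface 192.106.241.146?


Binary: 11111111.11111111.11111111.11100000
Count leading 1s
Prefix: /27


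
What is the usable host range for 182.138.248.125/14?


Network: 182.136.0.0
Broadcast: 182.139.255.255
First usable = network + 1
Last usable = broadcast - 1
Range: 182.136.0.1 to 182.139.255.254


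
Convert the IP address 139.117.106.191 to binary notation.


139 = 10001011
117 = 01110101
106 = 01101010
191 = 10111111
Binary: 10001011.01110101.01101010.10111111


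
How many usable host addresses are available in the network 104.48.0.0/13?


Host bits = 32 - 13 = 19
Total addresses = 2^19 = 524288
Usable = total - 2 (network and broadcast)
Usable hosts: 524286


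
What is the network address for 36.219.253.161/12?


IP:   00100100.11011011.11111101.10100001
Mask: 11111111.11110000.00000000.00000000
AND operation:
Net:  00100100.11010000.00000000.00000000
Network: 36.208.0.0/12


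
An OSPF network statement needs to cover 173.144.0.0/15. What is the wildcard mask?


Subnet mask: 255.254.0.0
Wildcard = 255.255.255.255 - subnet mask
255 - 255 = 0
255 - 254 = 1
255 - 0 = 255
255 - 0 = 255
Wildcard: 0.1.255.255


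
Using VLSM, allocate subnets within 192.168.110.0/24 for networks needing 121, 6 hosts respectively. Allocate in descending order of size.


121 hosts -> /25 (126 usable): 192.168.110.0/25
6 hosts -> /29 (6 usable): 192.168.110.128/29
Allocation: 192.168.110.0/25 (121 hosts, 126 usable); 192.168.110.128/29 (6 hosts, 6 usable)


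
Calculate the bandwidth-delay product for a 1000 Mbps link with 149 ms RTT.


BDP = bandwidth * RTT
= 1000 Mbps * 149 ms
= 1000 * 1e6 * 149 / 1000 bits
= 149000000 bits
= 18625000 bytes
= 18188.4766 KB
BDP = 149000000 bits (18625000 bytes)


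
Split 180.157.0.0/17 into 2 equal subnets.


New prefix = 17 + 1 = 18
Each subnet has 16384 addresses
  180.157.0.0/18
  180.157.64.0/18
Subnets: 180.157.0.0/18, 180.157.64.0/18


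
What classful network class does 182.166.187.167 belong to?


First octet: 182
Binary: 10110110
10xxxxxx -> Class B (128-191)
Class B, default mask 255.255.0.0 (/16)


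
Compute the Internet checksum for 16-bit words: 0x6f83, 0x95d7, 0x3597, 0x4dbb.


Sum all words (with carry folding):
+ 0x6f83 = 0x6f83
+ 0x95d7 = 0x055b
+ 0x3597 = 0x3af2
+ 0x4dbb = 0x88ad
One's complement: ~0x88ad
Checksum = 0x7752


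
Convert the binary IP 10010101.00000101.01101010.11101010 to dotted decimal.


10010101 = 149
00000101 = 5
01101010 = 106
11101010 = 234
IP: 149.5.106.234


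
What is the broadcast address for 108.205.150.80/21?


Network: 108.205.144.0/21
Host bits = 11
Set all host bits to 1:
Broadcast: 108.205.151.255


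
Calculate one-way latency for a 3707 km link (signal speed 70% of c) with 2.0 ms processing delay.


Speed = 0.7 * 3e5 km/s = 210000 km/s
Propagation delay = 3707 / 210000 = 0.0177 s = 17.6524 ms
Processing delay = 2.0 ms
Total one-way latency = 19.6524 ms


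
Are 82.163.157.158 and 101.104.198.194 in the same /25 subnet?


Mask: 255.255.255.128
82.163.157.158 AND mask = 82.163.157.128
101.104.198.194 AND mask = 101.104.198.128
No, different subnets (82.163.157.128 vs 101.104.198.128)


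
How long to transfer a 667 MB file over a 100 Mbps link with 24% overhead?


Effective throughput = 100 * (1 - 24/100) = 76 Mbps
File size in Mb = 667 * 8 = 5336 Mb
Time = 5336 / 76
Time = 70.2105 seconds


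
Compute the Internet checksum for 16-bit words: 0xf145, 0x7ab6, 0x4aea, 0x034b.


Sum all words (with carry folding):
+ 0xf145 = 0xf145
+ 0x7ab6 = 0x6bfc
+ 0x4aea = 0xb6e6
+ 0x034b = 0xba31
One's complement: ~0xba31
Checksum = 0x45ce


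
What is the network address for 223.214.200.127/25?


IP:   11011111.11010110.11001000.01111111
Mask: 11111111.11111111.11111111.10000000
AND operation:
Net:  11011111.11010110.11001000.00000000
Network: 223.214.200.0/25


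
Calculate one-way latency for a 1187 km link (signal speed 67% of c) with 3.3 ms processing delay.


Speed = 0.67 * 3e5 km/s = 201000 km/s
Propagation delay = 1187 / 201000 = 0.0059 s = 5.9055 ms
Processing delay = 3.3 ms
Total one-way latency = 9.2055 ms


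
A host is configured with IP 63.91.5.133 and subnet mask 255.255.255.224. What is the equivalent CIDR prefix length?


Binary: 11111111.11111111.11111111.11100000
Count leading 1s
Prefix: /27


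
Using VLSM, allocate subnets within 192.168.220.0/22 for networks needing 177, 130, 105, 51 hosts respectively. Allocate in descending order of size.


177 hosts -> /24 (254 usable): 192.168.220.0/24
130 hosts -> /24 (254 usable): 192.168.221.0/24
105 hosts -> /25 (126 usable): 192.168.222.0/25
51 hosts -> /26 (62 usable): 192.168.222.128/26
Allocation: 192.168.220.0/24 (177 hosts, 254 usable); 192.168.221.0/24 (130 hosts, 254 usable); 192.168.222.0/25 (105 hosts, 126 usable); 192.168.222.128/26 (51 hosts, 62 usable)


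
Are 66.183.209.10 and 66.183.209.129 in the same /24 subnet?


Mask: 255.255.255.0
66.183.209.10 AND mask = 66.183.209.0
66.183.209.129 AND mask = 66.183.209.0
Yes, same subnet (66.183.209.0)


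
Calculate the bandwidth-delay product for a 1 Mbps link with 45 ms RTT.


BDP = bandwidth * RTT
= 1 Mbps * 45 ms
= 1 * 1e6 * 45 / 1000 bits
= 45000 bits
= 5625 bytes
= 5.4932 KB
BDP = 45000 bits (5625 bytes)


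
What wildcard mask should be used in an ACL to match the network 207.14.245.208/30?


Subnet mask: 255.255.255.252
Wildcard = 255.255.255.255 - subnet mask
255 - 255 = 0
255 - 255 = 0
255 - 255 = 0
255 - 252 = 3
Wildcard: 0.0.0.3


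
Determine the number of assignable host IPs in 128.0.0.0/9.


Host bits = 32 - 9 = 23
Total addresses = 2^23 = 8388608
Usable = total - 2 (network and broadcast)
Usable hosts: 8388606


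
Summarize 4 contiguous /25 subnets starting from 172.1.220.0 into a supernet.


Original prefix: /25
Number of subnets: 4 = 2^2
New prefix = 25 - 2 = 23
Supernet: 172.1.220.0/23


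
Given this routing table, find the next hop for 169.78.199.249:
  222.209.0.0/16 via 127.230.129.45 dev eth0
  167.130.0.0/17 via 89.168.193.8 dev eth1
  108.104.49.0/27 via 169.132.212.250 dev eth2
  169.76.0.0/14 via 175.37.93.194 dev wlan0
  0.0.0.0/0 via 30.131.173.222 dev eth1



Longest prefix match for 169.78.199.249:
  /16 222.209.0.0: no
  /17 167.130.0.0: no
  /27 108.104.49.0: no
  /14 169.76.0.0: MATCH
  /0 0.0.0.0: MATCH
Selected: next-hop 175.37.93.194 via wlan0 (matched /14)


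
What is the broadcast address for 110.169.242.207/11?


Network: 110.160.0.0/11
Host bits = 21
Set all host bits to 1:
Broadcast: 110.191.255.255


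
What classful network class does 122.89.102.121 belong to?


First octet: 122
Binary: 01111010
0xxxxxxx -> Class A (1-126)
Class A, default mask 255.0.0.0 (/8)


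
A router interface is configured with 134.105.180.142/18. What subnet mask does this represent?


/18 means 18 network bits, 14 host bits
Binary: 11111111111111111100000000000000
Mask: 255.255.192.0


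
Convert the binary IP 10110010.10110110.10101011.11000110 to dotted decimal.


10110010 = 178
10110110 = 182
10101011 = 171
11000110 = 198
IP: 178.182.171.198


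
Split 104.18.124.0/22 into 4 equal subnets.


New prefix = 22 + 2 = 24
Each subnet has 256 addresses
  104.18.124.0/24
  104.18.125.0/24
  104.18.126.0/24
  104.18.127.0/24
Subnets: 104.18.124.0/24, 104.18.125.0/24, 104.18.126.0/24, 104.18.127.0/24


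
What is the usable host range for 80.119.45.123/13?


Network: 80.112.0.0
Broadcast: 80.119.255.255
First usable = network + 1
Last usable = broadcast - 1
Range: 80.112.0.1 to 80.119.255.254


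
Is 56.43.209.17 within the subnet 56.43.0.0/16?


Subnet network: 56.43.0.0
Test IP AND mask: 56.43.0.0
Yes, 56.43.209.17 is in 56.43.0.0/16


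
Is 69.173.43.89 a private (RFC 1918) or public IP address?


RFC 1918 private ranges:
  10.0.0.0/8 (10.0.0.0 - 10.255.255.255)
  172.16.0.0/12 (172.16.0.0 - 172.31.255.255)
  192.168.0.0/16 (192.168.0.0 - 192.168.255.255)
Public (not in any RFC 1918 range)


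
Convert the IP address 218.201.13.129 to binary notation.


218 = 11011010
201 = 11001001
13 = 00001101
129 = 10000001
Binary: 11011010.11001001.00001101.10000001


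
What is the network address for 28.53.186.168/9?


IP:   00011100.00110101.10111010.10101000
Mask: 11111111.10000000.00000000.00000000
AND operation:
Net:  00011100.00000000.00000000.00000000
Network: 28.0.0.0/9


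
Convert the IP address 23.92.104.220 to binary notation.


23 = 00010111
92 = 01011100
104 = 01101000
220 = 11011100
Binary: 00010111.01011100.01101000.11011100


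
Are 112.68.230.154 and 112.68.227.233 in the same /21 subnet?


Mask: 255.255.248.0
112.68.230.154 AND mask = 112.68.224.0
112.68.227.233 AND mask = 112.68.224.0
Yes, same subnet (112.68.224.0)


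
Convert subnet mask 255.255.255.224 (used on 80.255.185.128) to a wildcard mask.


Subnet mask: 255.255.255.224
Wildcard = 255.255.255.255 - subnet mask
255 - 255 = 0
255 - 255 = 0
255 - 255 = 0
255 - 224 = 31
Wildcard: 0.0.0.31


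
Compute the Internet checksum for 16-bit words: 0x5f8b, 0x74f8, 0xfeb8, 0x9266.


Sum all words (with carry folding):
+ 0x5f8b = 0x5f8b
+ 0x74f8 = 0xd483
+ 0xfeb8 = 0xd33c
+ 0x9266 = 0x65a3
One's complement: ~0x65a3
Checksum = 0x9a5c


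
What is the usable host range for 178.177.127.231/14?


Network: 178.176.0.0
Broadcast: 178.179.255.255
First usable = network + 1
Last usable = broadcast - 1
Range: 178.176.0.1 to 178.179.255.254


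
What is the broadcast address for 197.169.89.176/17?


Network: 197.169.0.0/17
Host bits = 15
Set all host bits to 1:
Broadcast: 197.169.127.255


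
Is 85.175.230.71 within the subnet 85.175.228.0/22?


Subnet network: 85.175.228.0
Test IP AND mask: 85.175.228.0
Yes, 85.175.230.71 is in 85.175.228.0/22


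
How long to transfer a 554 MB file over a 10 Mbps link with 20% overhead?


Effective throughput = 10 * (1 - 20/100) = 8 Mbps
File size in Mb = 554 * 8 = 4432 Mb
Time = 4432 / 8
Time = 554 seconds


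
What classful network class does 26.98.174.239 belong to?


First octet: 26
Binary: 00011010
0xxxxxxx -> Class A (1-126)
Class A, default mask 255.0.0.0 (/8)


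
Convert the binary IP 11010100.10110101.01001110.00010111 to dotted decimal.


11010100 = 212
10110101 = 181
01001110 = 78
00010111 = 23
IP: 212.181.78.23


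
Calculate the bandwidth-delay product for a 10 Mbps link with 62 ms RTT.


BDP = bandwidth * RTT
= 10 Mbps * 62 ms
= 10 * 1e6 * 62 / 1000 bits
= 620000 bits
= 77500 bytes
= 75.6836 KB
BDP = 620000 bits (77500 bytes)


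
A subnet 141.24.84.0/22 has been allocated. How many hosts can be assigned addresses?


Host bits = 32 - 22 = 10
Total addresses = 2^10 = 1024
Usable = total - 2 (network and broadcast)
Usable hosts: 1022


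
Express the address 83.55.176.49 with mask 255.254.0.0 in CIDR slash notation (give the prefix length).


Binary: 11111111.11111110.00000000.00000000
Count leading 1s
Prefix: /15


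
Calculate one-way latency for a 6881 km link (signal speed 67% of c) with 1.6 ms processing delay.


Speed = 0.67 * 3e5 km/s = 201000 km/s
Propagation delay = 6881 / 201000 = 0.0342 s = 34.2338 ms
Processing delay = 1.6 ms
Total one-way latency = 35.8338 ms


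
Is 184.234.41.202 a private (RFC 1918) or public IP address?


RFC 1918 private ranges:
  10.0.0.0/8 (10.0.0.0 - 10.255.255.255)
  172.16.0.0/12 (172.16.0.0 - 172.31.255.255)
  192.168.0.0/16 (192.168.0.0 - 192.168.255.255)
Public (not in any RFC 1918 range)


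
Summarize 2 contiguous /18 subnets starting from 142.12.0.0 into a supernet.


Original prefix: /18
Number of subnets: 2 = 2^1
New prefix = 18 - 1 = 17
Supernet: 142.12.0.0/17


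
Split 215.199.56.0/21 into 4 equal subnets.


New prefix = 21 + 2 = 23
Each subnet has 512 addresses
  215.199.56.0/23
  215.199.58.0/23
  215.199.60.0/23
  215.199.62.0/23
Subnets: 215.199.56.0/23, 215.199.58.0/23, 215.199.60.0/23, 215.199.62.0/23


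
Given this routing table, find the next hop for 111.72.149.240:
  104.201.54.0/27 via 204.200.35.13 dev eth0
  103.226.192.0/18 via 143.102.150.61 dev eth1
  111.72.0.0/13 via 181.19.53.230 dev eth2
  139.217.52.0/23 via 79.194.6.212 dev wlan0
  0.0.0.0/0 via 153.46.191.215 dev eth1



Longest prefix match for 111.72.149.240:
  /27 104.201.54.0: no
  /18 103.226.192.0: no
  /13 111.72.0.0: MATCH
  /23 139.217.52.0: no
  /0 0.0.0.0: MATCH
Selected: next-hop 181.19.53.230 via eth2 (matched /13)


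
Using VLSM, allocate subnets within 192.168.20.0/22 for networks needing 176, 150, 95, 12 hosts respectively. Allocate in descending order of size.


176 hosts -> /24 (254 usable): 192.168.20.0/24
150 hosts -> /24 (254 usable): 192.168.21.0/24
95 hosts -> /25 (126 usable): 192.168.22.0/25
12 hosts -> /28 (14 usable): 192.168.22.128/28
Allocation: 192.168.20.0/24 (176 hosts, 254 usable); 192.168.21.0/24 (150 hosts, 254 usable); 192.168.22.0/25 (95 hosts, 126 usable); 192.168.22.128/28 (12 hosts, 14 usable)


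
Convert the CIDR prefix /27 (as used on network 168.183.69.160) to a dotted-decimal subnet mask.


/27 means 27 network bits, 5 host bits
Binary: 11111111111111111111111111100000
Mask: 255.255.255.224


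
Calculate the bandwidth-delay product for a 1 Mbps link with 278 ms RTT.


BDP = bandwidth * RTT
= 1 Mbps * 278 ms
= 1 * 1e6 * 278 / 1000 bits
= 278000 bits
= 34750 bytes
= 33.9355 KB
BDP = 278000 bits (34750 bytes)


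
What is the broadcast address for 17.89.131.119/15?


Network: 17.88.0.0/15
Host bits = 17
Set all host bits to 1:
Broadcast: 17.89.255.255


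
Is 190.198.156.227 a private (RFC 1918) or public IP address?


RFC 1918 private ranges:
  10.0.0.0/8 (10.0.0.0 - 10.255.255.255)
  172.16.0.0/12 (172.16.0.0 - 172.31.255.255)
  192.168.0.0/16 (192.168.0.0 - 192.168.255.255)
Public (not in any RFC 1918 range)


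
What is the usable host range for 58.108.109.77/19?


Network: 58.108.96.0
Broadcast: 58.108.127.255
First usable = network + 1
Last usable = broadcast - 1
Range: 58.108.96.1 to 58.108.127.254


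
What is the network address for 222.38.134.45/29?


IP:   11011110.00100110.10000110.00101101
Mask: 11111111.11111111.11111111.11111000
AND operation:
Net:  11011110.00100110.10000110.00101000
Network: 222.38.134.40/29


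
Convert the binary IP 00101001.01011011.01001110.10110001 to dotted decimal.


00101001 = 41
01011011 = 91
01001110 = 78
10110001 = 177
IP: 41.91.78.177


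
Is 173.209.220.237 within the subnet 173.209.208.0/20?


Subnet network: 173.209.208.0
Test IP AND mask: 173.209.208.0
Yes, 173.209.220.237 is in 173.209.208.0/20


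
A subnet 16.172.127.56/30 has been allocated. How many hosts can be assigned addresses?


Host bits = 32 - 30 = 2
Total addresses = 2^2 = 4
Usable = total - 2 (network and broadcast)
Usable hosts: 2


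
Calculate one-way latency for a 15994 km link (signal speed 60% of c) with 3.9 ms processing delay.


Speed = 0.6 * 3e5 km/s = 180000 km/s
Propagation delay = 15994 / 180000 = 0.0889 s = 88.8556 ms
Processing delay = 3.9 ms
Total one-way latency = 92.7556 ms


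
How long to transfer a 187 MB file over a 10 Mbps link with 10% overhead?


Effective throughput = 10 * (1 - 10/100) = 9 Mbps
File size in Mb = 187 * 8 = 1496 Mb
Time = 1496 / 9
Time = 166.2222 seconds


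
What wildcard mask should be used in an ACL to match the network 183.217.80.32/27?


Subnet mask: 255.255.255.224
Wildcard = 255.255.255.255 - subnet mask
255 - 255 = 0
255 - 255 = 0
255 - 255 = 0
255 - 224 = 31
Wildcard: 0.0.0.31


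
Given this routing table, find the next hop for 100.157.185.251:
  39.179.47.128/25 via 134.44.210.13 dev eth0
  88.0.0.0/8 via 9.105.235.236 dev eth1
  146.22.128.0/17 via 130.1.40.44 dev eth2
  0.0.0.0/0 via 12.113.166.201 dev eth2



Longest prefix match for 100.157.185.251:
  /25 39.179.47.128: no
  /8 88.0.0.0: no
  /17 146.22.128.0: no
  /0 0.0.0.0: MATCH
Selected: next-hop 12.113.166.201 via eth2 (matched /0)


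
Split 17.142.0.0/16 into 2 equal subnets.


New prefix = 16 + 1 = 17
Each subnet has 32768 addresses
  17.142.0.0/17
  17.142.128.0/17
Subnets: 17.142.0.0/17, 17.142.128.0/17


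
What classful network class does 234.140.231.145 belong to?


First octet: 234
Binary: 11101010
1110xxxx -> Class D (224-239)
Class D (multicast), default mask N/A


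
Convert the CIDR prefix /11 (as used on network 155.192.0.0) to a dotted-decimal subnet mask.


/11 means 11 network bits, 21 host bits
Binary: 11111111111000000000000000000000
Mask: 255.224.0.0


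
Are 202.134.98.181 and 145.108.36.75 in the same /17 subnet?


Mask: 255.255.128.0
202.134.98.181 AND mask = 202.134.0.0
145.108.36.75 AND mask = 145.108.0.0
No, different subnets (202.134.0.0 vs 145.108.0.0)


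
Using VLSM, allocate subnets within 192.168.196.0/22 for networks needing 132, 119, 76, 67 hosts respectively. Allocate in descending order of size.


132 hosts -> /24 (254 usable): 192.168.196.0/24
119 hosts -> /25 (126 usable): 192.168.197.0/25
76 hosts -> /25 (126 usable): 192.168.197.128/25
67 hosts -> /25 (126 usable): 192.168.198.0/25
Allocation: 192.168.196.0/24 (132 hosts, 254 usable); 192.168.197.0/25 (119 hosts, 126 usable); 192.168.197.128/25 (76 hosts, 126 usable); 192.168.198.0/25 (67 hosts, 126 usable)


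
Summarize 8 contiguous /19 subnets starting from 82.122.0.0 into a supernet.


Original prefix: /19
Number of subnets: 8 = 2^3
New prefix = 19 - 3 = 16
Supernet: 82.122.0.0/16


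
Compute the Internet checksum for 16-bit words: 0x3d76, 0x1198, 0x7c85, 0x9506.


Sum all words (with carry folding):
+ 0x3d76 = 0x3d76
+ 0x1198 = 0x4f0e
+ 0x7c85 = 0xcb93
+ 0x9506 = 0x609a
One's complement: ~0x609a
Checksum = 0x9f65


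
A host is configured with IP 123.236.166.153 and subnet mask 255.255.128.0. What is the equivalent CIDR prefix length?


Binary: 11111111.11111111.10000000.00000000
Count leading 1s
Prefix: /17


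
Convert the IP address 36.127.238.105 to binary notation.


36 = 00100100
127 = 01111111
238 = 11101110
105 = 01101001
Binary: 00100100.01111111.11101110.01101001


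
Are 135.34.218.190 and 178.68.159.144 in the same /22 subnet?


Mask: 255.255.252.0
135.34.218.190 AND mask = 135.34.216.0
178.68.159.144 AND mask = 178.68.156.0
No, different subnets (135.34.216.0 vs 178.68.156.0)


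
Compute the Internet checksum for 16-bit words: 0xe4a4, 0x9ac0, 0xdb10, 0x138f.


Sum all words (with carry folding):
+ 0xe4a4 = 0xe4a4
+ 0x9ac0 = 0x7f65
+ 0xdb10 = 0x5a76
+ 0x138f = 0x6e05
One's complement: ~0x6e05
Checksum = 0x91fa


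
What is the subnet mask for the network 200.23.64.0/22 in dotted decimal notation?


/22 means 22 network bits, 10 host bits
Binary: 11111111111111111111110000000000
Mask: 255.255.252.0


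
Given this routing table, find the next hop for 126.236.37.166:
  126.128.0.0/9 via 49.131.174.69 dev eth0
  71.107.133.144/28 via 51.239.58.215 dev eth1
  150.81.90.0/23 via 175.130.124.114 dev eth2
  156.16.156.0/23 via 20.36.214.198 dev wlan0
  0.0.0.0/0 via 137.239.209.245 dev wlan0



Longest prefix match for 126.236.37.166:
  /9 126.128.0.0: MATCH
  /28 71.107.133.144: no
  /23 150.81.90.0: no
  /23 156.16.156.0: no
  /0 0.0.0.0: MATCH
Selected: next-hop 49.131.174.69 via eth0 (matched /9)


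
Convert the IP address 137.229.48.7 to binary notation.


137 = 10001001
229 = 11100101
48 = 00110000
7 = 00000111
Binary: 10001001.11100101.00110000.00000111


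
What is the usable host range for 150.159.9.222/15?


Network: 150.158.0.0
Broadcast: 150.159.255.255
First usable = network + 1
Last usable = broadcast - 1
Range: 150.158.0.1 to 150.159.255.254


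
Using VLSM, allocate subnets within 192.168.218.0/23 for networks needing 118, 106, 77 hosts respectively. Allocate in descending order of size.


118 hosts -> /25 (126 usable): 192.168.218.0/25
106 hosts -> /25 (126 usable): 192.168.218.128/25
77 hosts -> /25 (126 usable): 192.168.219.0/25
Allocation: 192.168.218.0/25 (118 hosts, 126 usable); 192.168.218.128/25 (106 hosts, 126 usable); 192.168.219.0/25 (77 hosts, 126 usable)


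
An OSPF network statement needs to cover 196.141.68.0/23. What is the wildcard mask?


Subnet mask: 255.255.254.0
Wildcard = 255.255.255.255 - subnet mask
255 - 255 = 0
255 - 255 = 0
255 - 254 = 1
255 - 0 = 255
Wildcard: 0.0.1.255


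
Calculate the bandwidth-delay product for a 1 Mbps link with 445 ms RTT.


BDP = bandwidth * RTT
= 1 Mbps * 445 ms
= 1 * 1e6 * 445 / 1000 bits
= 445000 bits
= 55625 bytes
= 54.3213 KB
BDP = 445000 bits (55625 bytes)


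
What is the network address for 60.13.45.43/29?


IP:   00111100.00001101.00101101.00101011
Mask: 11111111.11111111.11111111.11111000
AND operation:
Net:  00111100.00001101.00101101.00101000
Network: 60.13.45.40/29


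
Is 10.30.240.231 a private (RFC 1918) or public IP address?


RFC 1918 private ranges:
  10.0.0.0/8 (10.0.0.0 - 10.255.255.255)
  172.16.0.0/12 (172.16.0.0 - 172.31.255.255)
  192.168.0.0/16 (192.168.0.0 - 192.168.255.255)
Private (in 10.0.0.0/8)


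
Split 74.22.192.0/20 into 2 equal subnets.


New prefix = 20 + 1 = 21
Each subnet has 2048 addresses
  74.22.192.0/21
  74.22.200.0/21
Subnets: 74.22.192.0/21, 74.22.200.0/21


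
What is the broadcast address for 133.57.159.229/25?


Network: 133.57.159.128/25
Host bits = 7
Set all host bits to 1:
Broadcast: 133.57.159.255


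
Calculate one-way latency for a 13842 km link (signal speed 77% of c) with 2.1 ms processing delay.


Speed = 0.77 * 3e5 km/s = 231000 km/s
Propagation delay = 13842 / 231000 = 0.0599 s = 59.9221 ms
Processing delay = 2.1 ms
Total one-way latency = 62.0221 ms


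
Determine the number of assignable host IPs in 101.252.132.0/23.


Host bits = 32 - 23 = 9
Total addresses = 2^9 = 512
Usable = total - 2 (network and broadcast)
Usable hosts: 510


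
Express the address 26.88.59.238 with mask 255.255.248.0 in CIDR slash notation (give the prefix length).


Binary: 11111111.11111111.11111000.00000000
Count leading 1s
Prefix: /21


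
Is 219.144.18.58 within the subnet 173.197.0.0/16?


Subnet network: 173.197.0.0
Test IP AND mask: 219.144.0.0
No, 219.144.18.58 is not in 173.197.0.0/16


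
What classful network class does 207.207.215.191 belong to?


First octet: 207
Binary: 11001111
110xxxxx -> Class C (192-223)
Class C, default mask 255.255.255.0 (/24)


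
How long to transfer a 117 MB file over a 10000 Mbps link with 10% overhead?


Effective throughput = 10000 * (1 - 10/100) = 9000 Mbps
File size in Mb = 117 * 8 = 936 Mb
Time = 936 / 9000
Time = 0.104 seconds


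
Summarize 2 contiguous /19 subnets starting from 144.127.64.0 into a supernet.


Original prefix: /19
Number of subnets: 2 = 2^1
New prefix = 19 - 1 = 18
Supernet: 144.127.64.0/18


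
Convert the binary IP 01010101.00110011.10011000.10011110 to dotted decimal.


01010101 = 85
00110011 = 51
10011000 = 152
10011110 = 158
IP: 85.51.152.158


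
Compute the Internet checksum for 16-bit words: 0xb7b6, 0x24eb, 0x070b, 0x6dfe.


Sum all words (with carry folding):
+ 0xb7b6 = 0xb7b6
+ 0x24eb = 0xdca1
+ 0x070b = 0xe3ac
+ 0x6dfe = 0x51ab
One's complement: ~0x51ab
Checksum = 0xae54


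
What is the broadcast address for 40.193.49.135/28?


Network: 40.193.49.128/28
Host bits = 4
Set all host bits to 1:
Broadcast: 40.193.49.143


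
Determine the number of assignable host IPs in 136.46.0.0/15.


Host bits = 32 - 15 = 17
Total addresses = 2^17 = 131072
Usable = total - 2 (network and broadcast)
Usable hosts: 131070
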